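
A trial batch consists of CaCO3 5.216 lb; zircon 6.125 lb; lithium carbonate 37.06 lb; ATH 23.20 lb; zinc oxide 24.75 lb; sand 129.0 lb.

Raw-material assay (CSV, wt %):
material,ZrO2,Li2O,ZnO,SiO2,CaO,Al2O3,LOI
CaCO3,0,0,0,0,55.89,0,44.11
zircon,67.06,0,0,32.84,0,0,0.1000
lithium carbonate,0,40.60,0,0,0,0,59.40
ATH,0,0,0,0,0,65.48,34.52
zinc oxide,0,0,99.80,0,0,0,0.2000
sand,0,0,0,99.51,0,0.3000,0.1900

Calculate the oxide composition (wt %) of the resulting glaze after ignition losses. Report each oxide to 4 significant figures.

Glass mass = 192.7 lb (batch 225.4 − LOI 32.62).
Composition: ZrO2 2.131%, Li2O 7.807%, ZnO 12.82%, SiO2 67.65%, CaO 1.513%, Al2O3 8.083%

Intermediates are printed, rounded to four significant figures, within the worked lines; full float precision is held all the way through — every reported number receives exactly one rounding. All derived quantities, including six oxide percentages, yield, the totals, ignition loss, net glass mass, are computed from the weighed amounts on 192.7 lb of glass in exact precision exactly as shown in the problem or answer text.
Oxide masses out of the charge:
  ZrO2: 6.125·0.6706 = 4.107 lb
  Li2O: 37.06·0.4060 = 15.05 lb
  ZnO: 24.75·0.9980 = 24.70 lb
  SiO2: 6.125·0.3284 + 129.0·0.9951 = 130.4 lb
  CaO: 5.216·0.5589 = 2.915 lb
  Al2O3: 23.20·0.6548 + 129.0·0.003000 = 15.58 lb
LOI: 5.216·0.4411 + 6.125·0.001000 + 37.06·0.5940 + 23.20·0.3452 + 24.75·0.002000 + 129.0·0.001900 = 32.62 lb
Glass mass = batch − LOI = 225.4 − 32.62 = 192.7 lb (= Σ oxide masses)
each oxide over glass, ×100, is wt %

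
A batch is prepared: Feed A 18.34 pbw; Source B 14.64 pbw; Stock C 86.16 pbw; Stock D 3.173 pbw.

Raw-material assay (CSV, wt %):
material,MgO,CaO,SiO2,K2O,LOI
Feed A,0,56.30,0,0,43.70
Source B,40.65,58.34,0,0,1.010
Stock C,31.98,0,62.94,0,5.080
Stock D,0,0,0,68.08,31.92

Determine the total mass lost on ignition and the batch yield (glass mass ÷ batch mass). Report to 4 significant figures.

Working values are shown rounded to four significant figures. All internal work holds full float precision through every step; each reported number undergoes a single rounding; all derived quantities are recomputed at exact precision (ignition loss, the four compositions, yield, totals, glass mass) starting from the weights at 108.8 pbw of glass as quoted within problem or answer.
LOI of each material in turn:
  Feed A: 18.34 × 0.4370 = 8.015 pbw
  Source B: 14.64 × 0.01010 = 0.1479 pbw
  Stock C: 86.16 × 0.05080 = 4.377 pbw
  Stock D: 3.173 × 0.3192 = 1.013 pbw
Total LOI = 13.55 pbw
Glass = batch − LOI = 122.3 − 13.55 = 108.8 pbw

LOI loss = 13.55 pbw; glass = 108.8 pbw; yield = 88.92%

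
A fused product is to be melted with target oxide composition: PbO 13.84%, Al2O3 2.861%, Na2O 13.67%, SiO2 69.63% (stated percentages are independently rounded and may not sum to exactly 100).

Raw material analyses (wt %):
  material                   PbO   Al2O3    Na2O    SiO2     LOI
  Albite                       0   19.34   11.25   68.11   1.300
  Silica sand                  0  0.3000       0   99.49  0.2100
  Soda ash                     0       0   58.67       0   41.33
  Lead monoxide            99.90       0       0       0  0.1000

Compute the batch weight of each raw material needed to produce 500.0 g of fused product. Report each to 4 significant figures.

All arithmetic holds full precision in every operation; in-progress results are displayed (rounded to 4 significant digits) on the page; every reported result is rounded once only; all derived quantities, which include net glass mass, totals, ignition loss, the yield, four oxide percentages, are recomputed in full precision, precisely as stated by question or answer, from the batch weights at 500.0 g of glass.
Target masses of each oxide per 500.0 g fused product:
  PbO: 13.84% × 500.0 = 69.20 g
  Al2O3: 2.861% × 500.0 = 14.30 g
  Na2O: 13.67% × 500.0 = 68.35 g
  SiO2: 69.63% × 500.0 = 348.2 g
Oxide-by-oxide audit per the reported batch figures, against the basis in use (sums match the target masses once rounding is allowed for):
  PbO: 69.27·0.9990 = 69.20 g (target 69.20 g)
  Al2O3: 69.27·0.1934 + 302.5·0.003000 = 14.30 g (target 14.30 g)
  Na2O: 69.27·0.1125 + 103.2·0.5867 = 68.34 g (target 68.35 g)
  SiO2: 69.27·0.6811 + 302.5·0.9949 = 348.1 g (target 348.2 g)
The glass-mass cross-check: total charge less LOI = 500.0 g (per-oxide target masses sum to 500.0 g; against the stated basis, 500.0 g — a pure rounding effect).
Batch grand total — Σ batch = 544.2 g; loss to ignition Σ batch·LOI = 44.26 g; glass ÷ batch gives a yield of 91.87%.

Batch per 500.0 g fused product:
  Albite: 69.27 g
  Silica sand: 302.5 g
  Soda ash: 103.2 g
  Lead monoxide: 69.27 g
Total batch = 544.2 g; LOI loss = 44.26 g; yield = 91.87%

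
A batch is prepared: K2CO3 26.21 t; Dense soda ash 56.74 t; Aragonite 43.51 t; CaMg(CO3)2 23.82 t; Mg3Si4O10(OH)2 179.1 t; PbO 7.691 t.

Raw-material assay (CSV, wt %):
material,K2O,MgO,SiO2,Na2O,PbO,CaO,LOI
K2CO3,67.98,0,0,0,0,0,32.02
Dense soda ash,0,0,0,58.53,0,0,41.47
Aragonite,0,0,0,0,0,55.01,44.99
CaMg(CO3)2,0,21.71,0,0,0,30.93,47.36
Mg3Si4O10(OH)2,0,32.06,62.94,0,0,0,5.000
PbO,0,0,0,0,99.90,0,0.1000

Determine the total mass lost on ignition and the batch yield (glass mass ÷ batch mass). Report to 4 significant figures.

LOI loss = 71.74 t; glass = 265.3 t; yield = 78.72%

Full precision is carried end to end. Intermediates are printed, with 4-significant-digit rounding, at each printed step. Each reported result includes exactly one rounding — all derived quantities, including totals, ignition loss, glass mass, yield, six oxide percentages, are recomputed starting from the weights for 265.3 t of glass at full float precision, as written in the question or the answer.
Each material's LOI contribution:
  K2CO3: 26.21 × 0.3202 = 8.392 t
  Dense soda ash: 56.74 × 0.4147 = 23.53 t
  Aragonite: 43.51 × 0.4499 = 19.58 t
  CaMg(CO3)2: 23.82 × 0.4736 = 11.28 t
  Mg3Si4O10(OH)2: 179.1 × 0.05000 = 8.955 t
  PbO: 7.691 × 0.001000 = 0.007691 t
Total LOI = 71.74 t
Glass = batch − LOI = 337.1 − 71.74 = 265.3 t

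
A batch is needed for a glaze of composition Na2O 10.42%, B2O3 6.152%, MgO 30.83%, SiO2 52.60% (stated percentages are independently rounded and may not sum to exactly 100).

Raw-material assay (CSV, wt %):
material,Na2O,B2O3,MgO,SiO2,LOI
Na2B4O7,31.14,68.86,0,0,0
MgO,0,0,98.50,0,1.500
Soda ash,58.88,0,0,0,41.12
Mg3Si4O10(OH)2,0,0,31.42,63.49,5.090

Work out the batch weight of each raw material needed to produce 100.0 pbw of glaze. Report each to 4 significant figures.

Batch per 100.0 pbw glaze:
  Na2B4O7: 8.934 pbw
  MgO: 4.872 pbw
  Soda ash: 12.97 pbw
  Mg3Si4O10(OH)2: 82.85 pbw
Total batch = 109.6 pbw; LOI loss = 9.623 pbw; yield = 91.22%

In-progress results are shown, with 4-significant-digit rounding, on the page. The whole derivation runs at full precision all the way through — each reported result receives exactly one rounding. All derived quantities, which include net glass mass, LOI, the totals, the four compositions, the yield, are re-derived at full float precision, as set out in the problem or the answer, using the weight values on 100.0 pbw of glass.
Target oxide masses per 100.0 pbw glaze:
  Na2O: 10.42% × 100.0 = 10.42 pbw
  B2O3: 6.152% × 100.0 = 6.152 pbw
  MgO: 30.83% × 100.0 = 30.83 pbw
  SiO2: 52.60% × 100.0 = 52.60 pbw
Per-oxide balance check on the weights just shown, relative to the basis at hand (sum by sum, the targets are met given rounding of the digits):
  Na2O: 8.934·0.3114 + 12.97·0.5888 = 10.42 pbw (target 10.42 pbw)
  B2O3: 8.934·0.6886 = 6.152 pbw (target 6.152 pbw)
  MgO: 4.872·0.9850 + 82.85·0.3142 = 30.83 pbw (target 30.83 pbw)
  SiO2: 82.85·0.6349 = 52.60 pbw (target 52.60 pbw)
Glass-mass closure: Σ batch − LOI loss = 100.0 pbw (the targets, summed, come to 100.0 pbw; stated basis 100.0 pbw — gaps are rounding artifacts).
Whole-batch sum: Σ batch = 109.6 pbw; LOI removed, Σ of batch·LOI: 9.623 pbw; glass ÷ batch gives a yield of 91.22%.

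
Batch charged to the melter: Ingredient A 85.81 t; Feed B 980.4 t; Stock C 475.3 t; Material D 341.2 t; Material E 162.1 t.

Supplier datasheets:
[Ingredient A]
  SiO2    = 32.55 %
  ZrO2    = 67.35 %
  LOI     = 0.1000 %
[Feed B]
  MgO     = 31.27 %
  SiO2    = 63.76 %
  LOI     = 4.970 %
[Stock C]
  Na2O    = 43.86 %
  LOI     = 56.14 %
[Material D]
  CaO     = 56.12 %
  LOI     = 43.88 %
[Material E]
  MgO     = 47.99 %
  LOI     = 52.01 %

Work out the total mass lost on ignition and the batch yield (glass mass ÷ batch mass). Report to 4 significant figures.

Mid-chain values are rounded off to 4 significant digits when quoted — the whole derivation maintains full precision all the way through — a single rounding produces every reported result. Derived quantities (the totals, the five compositions, LOI, glass mass, the yield) are rebuilt at exact precision from the batch weights per 1495 t of glass as quoted within the problem or answer text.
LOI of each material in turn:
  Ingredient A: 85.81 × 0.001000 = 0.08581 t
  Feed B: 980.4 × 0.04970 = 48.73 t
  Stock C: 475.3 × 0.5614 = 266.8 t
  Material D: 341.2 × 0.4388 = 149.7 t
  Material E: 162.1 × 0.5201 = 84.31 t
Total LOI = 549.7 t
Glass = batch − LOI = 2045 − 549.7 = 1495 t

LOI loss = 549.7 t; glass = 1495 t; yield = 73.12%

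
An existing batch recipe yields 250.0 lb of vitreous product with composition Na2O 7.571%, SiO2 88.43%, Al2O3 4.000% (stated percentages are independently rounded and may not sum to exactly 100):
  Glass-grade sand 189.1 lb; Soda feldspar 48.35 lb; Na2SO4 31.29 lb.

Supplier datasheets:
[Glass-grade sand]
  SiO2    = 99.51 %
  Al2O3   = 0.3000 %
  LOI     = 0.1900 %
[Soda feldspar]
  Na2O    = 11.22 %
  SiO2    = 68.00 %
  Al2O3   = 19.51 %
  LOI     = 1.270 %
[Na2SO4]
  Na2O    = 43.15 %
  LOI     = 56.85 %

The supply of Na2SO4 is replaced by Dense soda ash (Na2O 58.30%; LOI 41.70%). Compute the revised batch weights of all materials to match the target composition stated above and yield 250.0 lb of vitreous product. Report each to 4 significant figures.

Mid-chain values are displayed rounded off to 4 significant digits across the worked steps; each numeric step carries exact precision at every stage — each reported value includes exactly one rounding; all derived quantities are re-derived at full float precision (the yield, ignition loss, three oxide percentages, glass mass, totals) from the weighed amounts at 250.0 lb of glass, exactly as shown in the problem or the answer.
Oxide-by-oxide targets in 250.0 lb vitreous product:
  Na2O: 7.571% × 250.0 = 18.93 lb
  SiO2: 88.43% × 250.0 = 221.1 lb
  Al2O3: 4.000% × 250.0 = 10.00 lb
Mass-balance tally per oxide per the reported batch figures, on the stated basis (sums match the target masses inside rounding margins):
  Na2O: 48.35·0.1122 + 23.16·0.5830 = 18.93 lb (target 18.93 lb)
  SiO2: 189.1·0.9951 + 48.35·0.6800 = 221.1 lb (target 221.1 lb)
  Al2O3: 189.1·0.003000 + 48.35·0.1951 = 10.00 lb (target 10.00 lb)
Consistency of the glass mass: total batch − LOI = 250.0 lb (the Σ of target masses is 250.0 lb; with the basis standing at 250.0 lb — deltas are rounding alone).
Batch total: Σ batch = 260.6 lb; LOI loss = Σ batch·LOI = 10.63 lb; the yield ratio, glass ÷ batch: 95.92%.

Revised batch per 250.0 lb vitreous product:
  Glass-grade sand: 189.1 lb
  Soda feldspar: 48.35 lb
  Dense soda ash: 23.16 lb
Total batch = 260.6 lb; LOI loss = 10.63 lb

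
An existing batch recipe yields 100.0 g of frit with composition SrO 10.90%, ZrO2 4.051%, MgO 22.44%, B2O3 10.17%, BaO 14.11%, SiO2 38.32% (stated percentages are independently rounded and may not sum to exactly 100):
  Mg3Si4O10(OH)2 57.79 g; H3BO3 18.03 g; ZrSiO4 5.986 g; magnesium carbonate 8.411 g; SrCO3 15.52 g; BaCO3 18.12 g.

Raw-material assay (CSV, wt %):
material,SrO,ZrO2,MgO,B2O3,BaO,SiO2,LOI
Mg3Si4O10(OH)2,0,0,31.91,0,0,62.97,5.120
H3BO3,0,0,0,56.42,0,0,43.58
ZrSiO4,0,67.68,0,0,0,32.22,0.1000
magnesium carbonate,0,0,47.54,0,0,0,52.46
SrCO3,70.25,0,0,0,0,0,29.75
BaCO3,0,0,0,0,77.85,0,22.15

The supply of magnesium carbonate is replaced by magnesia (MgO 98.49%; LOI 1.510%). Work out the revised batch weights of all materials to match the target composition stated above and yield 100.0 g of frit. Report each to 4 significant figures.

Revised batch per 100.0 g frit:
  Mg3Si4O10(OH)2: 57.79 g
  H3BO3: 18.03 g
  ZrSiO4: 5.986 g
  magnesia: 4.060 g
  SrCO3: 15.52 g
  BaCO3: 18.12 g
Total batch = 119.5 g; LOI loss = 19.51 g

The working math keeps exact precision throughout. The intermediate values are printed, with 4-significant-digit rounding, across the worked steps. Each reported value is rounded once only. Derived quantities (the six compositions, ignition loss, the totals, glass mass, yield) are re-derived at full precision starting from the weights for 100.0 g of glass as quoted within either problem or answer.
Oxide-by-oxide targets in 100.0 g frit:
  SrO: 10.90% × 100.0 = 10.90 g
  ZrO2: 4.051% × 100.0 = 4.051 g
  MgO: 22.44% × 100.0 = 22.44 g
  B2O3: 10.17% × 100.0 = 10.17 g
  BaO: 14.11% × 100.0 = 14.11 g
  SiO2: 38.32% × 100.0 = 38.32 g
Oxide-by-oxide audit per the reported batch figures, at the basis given (delivered sums recover each target within answer rounding):
  SrO: 15.52·0.7025 = 10.90 g (target 10.90 g)
  ZrO2: 5.986·0.6768 = 4.051 g (target 4.051 g)
  MgO: 57.79·0.3191 + 4.060·0.9849 = 22.44 g (target 22.44 g)
  B2O3: 18.03·0.5642 = 10.17 g (target 10.17 g)
  BaO: 18.12·0.7785 = 14.11 g (target 14.11 g)
  SiO2: 57.79·0.6297 + 5.986·0.3222 = 38.32 g (target 38.32 g)
Glass-mass sanity pass: whole batch net of LOI = 99.99 g (summing oxide targets gives 99.99 g; basis as stated: 100.0 g — any gap is answer rounding).
Whole-batch sum: Σ batch = 119.5 g; loss to ignition Σ batch·LOI = 19.51 g; yield: glass divided by total = 83.67%.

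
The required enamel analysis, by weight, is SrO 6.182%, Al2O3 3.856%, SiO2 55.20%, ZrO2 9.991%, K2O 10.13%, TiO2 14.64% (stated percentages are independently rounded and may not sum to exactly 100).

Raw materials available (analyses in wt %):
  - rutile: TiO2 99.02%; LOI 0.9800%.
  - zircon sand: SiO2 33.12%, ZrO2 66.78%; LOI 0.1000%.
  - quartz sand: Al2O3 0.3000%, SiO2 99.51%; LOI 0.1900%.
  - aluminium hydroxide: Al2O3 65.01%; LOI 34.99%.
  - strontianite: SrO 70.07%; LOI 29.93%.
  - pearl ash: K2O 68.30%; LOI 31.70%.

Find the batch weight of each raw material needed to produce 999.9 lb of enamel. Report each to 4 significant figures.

Batch per 999.9 lb enamel:
  rutile: 147.8 lb
  zircon sand: 149.6 lb
  quartz sand: 504.9 lb
  aluminium hydroxide: 56.98 lb
  strontianite: 88.22 lb
  pearl ash: 148.3 lb
Total batch = 1096 lb; LOI loss = 95.91 lb; yield = 91.25%

Values along the way appear (rounded to 4 significant digits) in the working — all arithmetic holds full precision all the way through; exactly one rounding is applied to every reported result. All derived quantities are re-derived using the weight values at 999.9 lb of glass at full float precision (the yield, six oxide percentages, LOI, the totals, glass mass) as given in the problem or the answer.
The oxide mass targets at 999.9 lb enamel:
  SrO: 6.182% × 999.9 = 61.81 lb
  Al2O3: 3.856% × 999.9 = 38.56 lb
  SiO2: 55.20% × 999.9 = 551.9 lb
  ZrO2: 9.991% × 999.9 = 99.90 lb
  K2O: 10.13% × 999.9 = 101.3 lb
  TiO2: 14.64% × 999.9 = 146.4 lb
Balance tally, oxide-wise, applying the batch weights above, for the quoted basis mass (sums match the target masses inside rounding margins):
  SrO: 88.22·0.7007 = 61.82 lb (target 61.81 lb)
  Al2O3: 504.9·0.003000 + 56.98·0.6501 = 38.56 lb (target 38.56 lb)
  SiO2: 149.6·0.3312 + 504.9·0.9951 = 552.0 lb (target 551.9 lb)
  ZrO2: 149.6·0.6678 = 99.90 lb (target 99.90 lb)
  K2O: 148.3·0.6830 = 101.3 lb (target 101.3 lb)
  TiO2: 147.8·0.9902 = 146.4 lb (target 146.4 lb)
The glass-mass cross-check: total batch − LOI = 999.9 lb (the Σ of target masses is 999.9 lb; basis as stated: 999.9 lb — deltas are rounding alone).
Summing the batch: Σ batch = 1096 lb; ignition loss, Σ(batch × LOI) = 95.91 lb; glass ÷ batch gives a yield of 91.25%.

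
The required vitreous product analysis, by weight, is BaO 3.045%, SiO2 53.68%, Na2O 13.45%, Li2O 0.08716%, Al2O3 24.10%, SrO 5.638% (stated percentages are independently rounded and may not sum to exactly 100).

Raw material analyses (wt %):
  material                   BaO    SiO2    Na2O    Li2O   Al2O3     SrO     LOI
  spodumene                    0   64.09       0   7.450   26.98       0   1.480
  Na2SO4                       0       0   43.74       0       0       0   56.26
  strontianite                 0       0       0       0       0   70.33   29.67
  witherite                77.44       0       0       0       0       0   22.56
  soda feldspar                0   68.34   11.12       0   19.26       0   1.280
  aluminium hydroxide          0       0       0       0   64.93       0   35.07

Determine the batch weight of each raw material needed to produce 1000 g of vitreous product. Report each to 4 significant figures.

All internal work keeps full float precision through every step; working values are shown (rounded to four significant digits) within the worked lines; every reported figure is rounded a single time; derived quantities (the yield, ignition loss, six oxide percentages, net glass mass, totals) are carried from the weighed amounts per 1000 g of glass at full float precision as they appear in the problem or the answer.
Oxide-by-oxide targets in 1000 g vitreous product:
  BaO: 3.045% × 1000 = 30.45 g
  SiO2: 53.68% × 1000 = 536.8 g
  Na2O: 13.45% × 1000 = 134.5 g
  Li2O: 0.08716% × 1000 = 0.8716 g
  Al2O3: 24.10% × 1000 = 241.0 g
  SrO: 5.638% × 1000 = 56.38 g
Balance tally, oxide-wise, on the weights just shown, under the basis named above (delivered sums recover each target exact up to rounding of places):
  BaO: 39.32·0.7744 = 30.45 g (target 30.45 g)
  SiO2: 11.70·0.6409 + 774.5·0.6834 = 536.8 g (target 536.8 g)
  Na2O: 110.6·0.4374 + 774.5·0.1112 = 134.5 g (target 134.5 g)
  Li2O: 11.70·0.07450 = 0.8716 g (target 0.8716 g)
  Al2O3: 11.70·0.2698 + 774.5·0.1926 + 136.6·0.6493 = 241.0 g (target 241.0 g)
  SrO: 80.16·0.7033 = 56.38 g (target 56.38 g)
The glass-mass cross-check: the batch minus its LOI: 1000 g (per-oxide target masses sum to 1000 g; against the stated basis, 1000 g — differing by rounding only).
Summing the batch: Σ batch = 1153 g; LOI loss = Σ batch·LOI = 152.9 g; yield: glass divided by total = 86.74%.

Batch per 1000 g vitreous product:
  spodumene: 11.70 g
  Na2SO4: 110.6 g
  strontianite: 80.16 g
  witherite: 39.32 g
  soda feldspar: 774.5 g
  aluminium hydroxide: 136.6 g
Total batch = 1153 g; LOI loss = 152.9 g; yield = 86.74%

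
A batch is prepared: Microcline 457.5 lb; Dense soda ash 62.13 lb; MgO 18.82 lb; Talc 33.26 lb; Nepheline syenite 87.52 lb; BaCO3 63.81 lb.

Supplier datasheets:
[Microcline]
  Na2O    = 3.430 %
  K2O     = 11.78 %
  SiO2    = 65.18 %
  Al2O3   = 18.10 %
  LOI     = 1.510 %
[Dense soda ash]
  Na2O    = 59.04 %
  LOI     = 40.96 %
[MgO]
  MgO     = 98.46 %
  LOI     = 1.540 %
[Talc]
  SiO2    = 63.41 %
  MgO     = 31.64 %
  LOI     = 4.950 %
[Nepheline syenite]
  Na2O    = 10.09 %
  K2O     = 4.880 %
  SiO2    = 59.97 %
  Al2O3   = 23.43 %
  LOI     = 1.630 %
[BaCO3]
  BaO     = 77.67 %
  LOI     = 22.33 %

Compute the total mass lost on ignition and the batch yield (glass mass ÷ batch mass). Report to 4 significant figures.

Intermediates are printed, with 4-significant-digit rounding, between the steps. The whole derivation runs at exact precision throughout — every reported number is rounded only once. Derived quantities, including the totals, LOI, yield, the six compositions, net glass mass, are rebuilt from the batch weights at 673.1 lb of glass in full precision, as they appear in the problem or answer text.
Loss on ignition, line by line:
  Microcline: 457.5 × 0.01510 = 6.908 lb
  Dense soda ash: 62.13 × 0.4096 = 25.45 lb
  MgO: 18.82 × 0.01540 = 0.2898 lb
  Talc: 33.26 × 0.04950 = 1.646 lb
  Nepheline syenite: 87.52 × 0.01630 = 1.427 lb
  BaCO3: 63.81 × 0.2233 = 14.25 lb
Total LOI = 49.97 lb
Glass = batch − LOI = 723.0 − 49.97 = 673.1 lb

LOI loss = 49.97 lb; glass = 673.1 lb; yield = 93.09%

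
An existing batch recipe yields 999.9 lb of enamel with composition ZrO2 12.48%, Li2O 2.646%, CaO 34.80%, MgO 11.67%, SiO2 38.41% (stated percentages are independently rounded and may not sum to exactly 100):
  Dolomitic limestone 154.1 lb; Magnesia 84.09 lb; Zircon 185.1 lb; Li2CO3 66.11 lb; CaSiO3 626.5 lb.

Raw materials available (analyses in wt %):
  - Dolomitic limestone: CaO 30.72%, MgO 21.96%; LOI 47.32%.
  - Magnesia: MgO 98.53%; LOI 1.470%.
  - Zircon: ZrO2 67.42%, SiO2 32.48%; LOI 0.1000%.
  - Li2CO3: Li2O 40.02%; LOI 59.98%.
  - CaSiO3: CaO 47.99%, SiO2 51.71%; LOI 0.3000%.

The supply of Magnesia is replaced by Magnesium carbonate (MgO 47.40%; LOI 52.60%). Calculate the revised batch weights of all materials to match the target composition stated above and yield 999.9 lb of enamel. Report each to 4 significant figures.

Mid-chain values are printed, rounded to four significant figures, alongside each step. The whole derivation holds exact precision at each step. Exactly one rounding lands on each reported value — the derived quantities (the yield, LOI, the totals, the five compositions, net glass mass) are carried at full precision from the weighed amounts per 999.9 lb of glass precisely as stated by either problem or answer.
Target masses of each oxide per 999.9 lb enamel:
  ZrO2: 12.48% × 999.9 = 124.8 lb
  Li2O: 2.646% × 999.9 = 26.46 lb
  CaO: 34.80% × 999.9 = 348.0 lb
  MgO: 11.67% × 999.9 = 116.7 lb
  SiO2: 38.41% × 999.9 = 384.1 lb
Checking each oxide sum with the batch weights as given, on the stated basis (target by target, the sums agree exact up to rounding of places):
  ZrO2: 185.1·0.6742 = 124.8 lb (target 124.8 lb)
  Li2O: 66.11·0.4002 = 26.46 lb (target 26.46 lb)
  CaO: 154.1·0.3072 + 626.5·0.4799 = 348.0 lb (target 348.0 lb)
  MgO: 154.1·0.2196 + 174.8·0.4740 = 116.7 lb (target 116.7 lb)
  SiO2: 185.1·0.3248 + 626.5·0.5171 = 384.1 lb (target 384.1 lb)
The glass-mass cross-check: net batch after ignition = 1000 lb (targets for the oxides total 1000 lb; basis as stated: 999.9 lb — differing by rounding only).
Summing the batch: Σ batch = 1207 lb; ignition loss, Σ(batch × LOI) = 206.6 lb; yield, glass over the total, = 82.88%.

Revised batch per 999.9 lb enamel:
  Dolomitic limestone: 154.1 lb
  Magnesium carbonate: 174.8 lb
  Zircon: 185.1 lb
  Li2CO3: 66.11 lb
  CaSiO3: 626.5 lb
Total batch = 1207 lb; LOI loss = 206.6 lb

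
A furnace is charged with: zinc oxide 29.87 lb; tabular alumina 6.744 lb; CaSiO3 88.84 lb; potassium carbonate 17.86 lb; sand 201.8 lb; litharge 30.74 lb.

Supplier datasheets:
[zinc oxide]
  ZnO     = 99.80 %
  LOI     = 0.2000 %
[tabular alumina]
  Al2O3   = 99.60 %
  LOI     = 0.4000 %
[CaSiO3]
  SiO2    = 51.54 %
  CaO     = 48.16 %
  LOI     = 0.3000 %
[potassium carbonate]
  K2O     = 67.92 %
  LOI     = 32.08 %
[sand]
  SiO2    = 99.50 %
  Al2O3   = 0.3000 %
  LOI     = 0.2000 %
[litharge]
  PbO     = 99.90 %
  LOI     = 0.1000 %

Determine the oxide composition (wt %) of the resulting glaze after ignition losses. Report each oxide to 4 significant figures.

Glass mass = 369.3 lb (batch 375.9 − LOI 6.517).
Composition: SiO2 66.76%, K2O 3.284%, Al2O3 1.983%, ZnO 8.071%, CaO 11.58%, PbO 8.315%

Each numeric step carries exact precision at each step. Mid-chain values are printed rounded off to 4 significant digits in the working. Each reported number carries a single rounding; all derived quantities, including the yield, the totals, LOI, glass mass, the six compositions, are recomputed from the weighed amounts for 369.3 lb of glass in full precision, as quoted within the problem or answer text.
What the batch supplies per oxide:
  SiO2: 88.84·0.5154 + 201.8·0.9950 = 246.6 lb
  K2O: 17.86·0.6792 = 12.13 lb
  Al2O3: 6.744·0.9960 + 201.8·0.003000 = 7.322 lb
  ZnO: 29.87·0.9980 = 29.81 lb
  CaO: 88.84·0.4816 = 42.79 lb
  PbO: 30.74·0.9990 = 30.71 lb
LOI: 29.87·0.002000 + 6.744·0.004000 + 88.84·0.003000 + 17.86·0.3208 + 201.8·0.002000 + 30.74·0.001000 = 6.517 lb
batch − LOI leaves glass = 375.9 − 6.517 = 369.3 lb (the oxide masses sum to this)
percent by weight: oxide/glass ×100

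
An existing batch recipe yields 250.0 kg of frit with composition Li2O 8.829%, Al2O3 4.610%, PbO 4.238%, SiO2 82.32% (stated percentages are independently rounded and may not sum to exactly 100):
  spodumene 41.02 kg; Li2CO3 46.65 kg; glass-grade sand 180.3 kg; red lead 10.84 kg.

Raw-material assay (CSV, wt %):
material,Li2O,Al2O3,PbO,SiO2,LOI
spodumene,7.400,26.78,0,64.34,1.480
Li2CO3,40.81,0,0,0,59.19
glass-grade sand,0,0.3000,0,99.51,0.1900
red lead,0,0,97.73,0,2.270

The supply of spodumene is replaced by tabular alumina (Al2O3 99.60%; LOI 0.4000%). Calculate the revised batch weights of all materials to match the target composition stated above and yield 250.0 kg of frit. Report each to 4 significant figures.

Revised batch per 250.0 kg frit:
  tabular alumina: 10.95 kg
  Li2CO3: 54.09 kg
  glass-grade sand: 206.8 kg
  red lead: 10.84 kg
Total batch = 282.7 kg; LOI loss = 32.70 kg

In-progress results are shown (rounded to four significant figures) across the worked steps — every computation holds exact precision throughout; every reported figure sees exactly one rounding; all derived quantities (the four compositions, the yield, net glass mass, ignition loss, totals) are recomputed in exact precision from the batch weights per 250.0 kg of glass exactly as shown in problem or answer.
Target masses of each oxide per 250.0 kg frit:
  Li2O: 8.829% × 250.0 = 22.07 kg
  Al2O3: 4.610% × 250.0 = 11.52 kg
  PbO: 4.238% × 250.0 = 10.60 kg
  SiO2: 82.32% × 250.0 = 205.8 kg
Verifying the oxide balance with the batch weights as given, per the basis as stated (each sum matches its target mass exact up to rounding of places):
  Li2O: 54.09·0.4081 = 22.07 kg (target 22.07 kg)
  Al2O3: 10.95·0.9960 + 206.8·0.003000 = 11.53 kg (target 11.52 kg)
  PbO: 10.84·0.9773 = 10.59 kg (target 10.60 kg)
  SiO2: 206.8·0.9951 = 205.8 kg (target 205.8 kg)
Glass-mass sanity pass: the batch minus its LOI: 250.0 kg (targets for the oxides total 250.0 kg; basis as stated: 250.0 kg — a pure rounding effect).
Total batch = Σ batch = 282.7 kg; LOI loss = Σ batch·LOI = 32.70 kg; yield = glass ÷ total batch = 88.43%.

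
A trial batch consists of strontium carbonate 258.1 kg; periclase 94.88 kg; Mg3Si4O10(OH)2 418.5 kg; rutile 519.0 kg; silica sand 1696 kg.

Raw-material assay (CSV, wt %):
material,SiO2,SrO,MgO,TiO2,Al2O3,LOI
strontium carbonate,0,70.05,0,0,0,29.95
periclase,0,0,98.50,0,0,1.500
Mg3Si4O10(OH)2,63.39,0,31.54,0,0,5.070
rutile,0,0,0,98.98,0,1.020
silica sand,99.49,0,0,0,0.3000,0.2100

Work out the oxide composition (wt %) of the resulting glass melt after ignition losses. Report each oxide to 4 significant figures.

Values along the way are printed rounded off to 4 significant figures on the page — the whole derivation runs at full float precision at each step. Every reported result carries a single rounding; all derived quantities (five oxide percentages, glass mass, ignition loss, yield, totals) are computed at full float precision from the batch weights per 2878 kg of glass exactly as printed in question or answer.
Oxide masses out of the charge:
  SiO2: 418.5·0.6339 + 1696·0.9949 = 1953 kg
  SrO: 258.1·0.7005 = 180.8 kg
  MgO: 94.88·0.9850 + 418.5·0.3154 = 225.5 kg
  TiO2: 519.0·0.9898 = 513.7 kg
  Al2O3: 1696·0.003000 = 5.088 kg
LOI: 258.1·0.2995 + 94.88·0.01500 + 418.5·0.05070 + 519.0·0.01020 + 1696·0.002100 = 108.8 kg
Glass mass = batch − LOI = 2986 − 108.8 = 2878 kg (consistent with Σ oxide mass)
each oxide over glass, ×100, is wt %

Glass mass = 2878 kg (batch 2986 − LOI 108.8).
Composition: SiO2 67.85%, SrO 6.283%, MgO 7.834%, TiO2 17.85%, Al2O3 0.1768%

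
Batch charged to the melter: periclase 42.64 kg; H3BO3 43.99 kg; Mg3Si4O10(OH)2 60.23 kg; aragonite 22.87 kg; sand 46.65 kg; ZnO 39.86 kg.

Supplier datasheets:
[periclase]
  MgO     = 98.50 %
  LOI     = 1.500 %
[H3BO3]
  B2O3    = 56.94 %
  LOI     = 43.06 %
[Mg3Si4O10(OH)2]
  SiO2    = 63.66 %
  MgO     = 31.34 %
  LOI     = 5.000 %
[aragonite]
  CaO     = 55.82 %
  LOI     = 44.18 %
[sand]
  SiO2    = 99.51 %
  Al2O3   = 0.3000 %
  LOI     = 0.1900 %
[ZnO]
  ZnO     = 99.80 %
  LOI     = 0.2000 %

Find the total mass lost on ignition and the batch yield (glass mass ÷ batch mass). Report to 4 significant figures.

The whole derivation keeps exact precision in all steps — the intermediate values are displayed rounded off to 4 significant digits across the worked steps; every reported result carries a single rounding. All derived quantities are computed from the batch weights at 223.4 kg of glass in full float precision (LOI, the totals, six oxide percentages, yield, net glass mass) precisely as stated by question or answer.
LOI of each material in turn:
  periclase: 42.64 × 0.01500 = 0.6396 kg
  H3BO3: 43.99 × 0.4306 = 18.94 kg
  Mg3Si4O10(OH)2: 60.23 × 0.05000 = 3.011 kg
  aragonite: 22.87 × 0.4418 = 10.10 kg
  sand: 46.65 × 0.001900 = 0.08863 kg
  ZnO: 39.86 × 0.002000 = 0.07972 kg
Total LOI = 32.87 kg
Glass = batch − LOI = 256.2 − 32.87 = 223.4 kg

LOI loss = 32.87 kg; glass = 223.4 kg; yield = 87.17%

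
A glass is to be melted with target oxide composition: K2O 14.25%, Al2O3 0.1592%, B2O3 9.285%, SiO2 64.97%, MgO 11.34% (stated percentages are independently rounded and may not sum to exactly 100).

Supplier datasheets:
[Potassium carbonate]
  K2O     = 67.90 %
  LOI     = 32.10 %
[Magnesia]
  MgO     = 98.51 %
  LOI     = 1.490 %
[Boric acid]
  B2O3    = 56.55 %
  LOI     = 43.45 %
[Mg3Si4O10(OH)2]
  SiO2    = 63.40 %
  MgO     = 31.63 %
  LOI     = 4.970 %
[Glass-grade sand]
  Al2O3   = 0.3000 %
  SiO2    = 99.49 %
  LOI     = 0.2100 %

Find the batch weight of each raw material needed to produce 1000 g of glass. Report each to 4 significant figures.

Each numeric step keeps exact precision through every step. Intermediates are displayed, rounded to 4 significant digits, in the working — each reported figure is rounded a single time — derived quantities are computed in full precision (ignition loss, glass mass, the yield, five oxide percentages, totals) using the weight values on 1000 g of glass, as quoted within either problem or answer.
Target oxide masses per 1000 g glass:
  K2O: 14.25% × 1000 = 142.5 g
  Al2O3: 0.1592% × 1000 = 1.592 g
  B2O3: 9.285% × 1000 = 92.85 g
  SiO2: 64.97% × 1000 = 649.7 g
  MgO: 11.34% × 1000 = 113.4 g
Mass-balance tally per oxide using the reported weights, per the basis as stated (sum by sum, the targets are met exact up to rounding of places):
  K2O: 209.9·0.6790 = 142.5 g (target 142.5 g)
  Al2O3: 530.7·0.003000 = 1.592 g (target 1.592 g)
  B2O3: 164.2·0.5655 = 92.86 g (target 92.85 g)
  SiO2: 192.0·0.6340 + 530.7·0.9949 = 649.7 g (target 649.7 g)
  MgO: 53.46·0.9851 + 192.0·0.3163 = 113.4 g (target 113.4 g)
Glass-mass bookkeeping: batch Σ − ignition loss = 1000 g (oxide target masses add up to 1000 g; the stated basis being 1000 g — differing by rounding only).
Whole-batch sum: Σ batch = 1150 g; the LOI term Σ batch·LOI equals 150.2 g; the yield ratio, glass ÷ batch: 86.94%.

Batch per 1000 g glass:
  Potassium carbonate: 209.9 g
  Magnesia: 53.46 g
  Boric acid: 164.2 g
  Mg3Si4O10(OH)2: 192.0 g
  Glass-grade sand: 530.7 g
Total batch = 1150 g; LOI loss = 150.2 g; yield = 86.94%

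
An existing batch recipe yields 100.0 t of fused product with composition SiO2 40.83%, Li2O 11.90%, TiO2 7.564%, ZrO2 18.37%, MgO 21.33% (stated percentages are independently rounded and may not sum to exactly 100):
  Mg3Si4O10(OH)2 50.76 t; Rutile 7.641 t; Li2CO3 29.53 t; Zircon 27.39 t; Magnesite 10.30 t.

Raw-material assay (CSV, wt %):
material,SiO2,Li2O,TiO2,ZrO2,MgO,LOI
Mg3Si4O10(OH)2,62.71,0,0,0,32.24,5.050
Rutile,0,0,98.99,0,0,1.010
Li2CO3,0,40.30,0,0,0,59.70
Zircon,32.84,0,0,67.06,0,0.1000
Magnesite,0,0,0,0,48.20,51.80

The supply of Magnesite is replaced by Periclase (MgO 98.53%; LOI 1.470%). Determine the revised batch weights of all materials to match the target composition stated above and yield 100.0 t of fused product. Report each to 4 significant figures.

Revised batch per 100.0 t fused product:
  Mg3Si4O10(OH)2: 50.76 t
  Rutile: 7.641 t
  Li2CO3: 29.53 t
  Zircon: 27.39 t
  Periclase: 5.038 t
Total batch = 120.4 t; LOI loss = 20.37 t

Every computation runs at exact precision throughout — working values are shown (rounded to four significant digits) as written; each reported number sees exactly one rounding. Derived quantities, including the yield, totals, the five compositions, LOI, glass mass, are rebuilt from the weighed amounts on 100.0 t of glass at exact precision, as set out in question or answer.
Oxide-by-oxide targets in 100.0 t fused product:
  SiO2: 40.83% × 100.0 = 40.83 t
  Li2O: 11.90% × 100.0 = 11.90 t
  TiO2: 7.564% × 100.0 = 7.564 t
  ZrO2: 18.37% × 100.0 = 18.37 t
  MgO: 21.33% × 100.0 = 21.33 t
Sums-versus-targets review applying the batch weights above, versus the basis set out (summed amounts equal target values within answer rounding):
  SiO2: 50.76·0.6271 + 27.39·0.3284 = 40.83 t (target 40.83 t)
  Li2O: 29.53·0.4030 = 11.90 t (target 11.90 t)
  TiO2: 7.641·0.9899 = 7.564 t (target 7.564 t)
  ZrO2: 27.39·0.6706 = 18.37 t (target 18.37 t)
  MgO: 50.76·0.3224 + 5.038·0.9853 = 21.33 t (target 21.33 t)
Auditing the glass mass value: total charge less LOI = 99.99 t (the targets, summed, come to 99.99 t; against the stated basis, 100.0 t — deltas are rounding alone).
Whole-batch sum: Σ batch = 120.4 t; LOI removed, Σ of batch·LOI: 20.37 t; yield, glass over the total, = 83.07%.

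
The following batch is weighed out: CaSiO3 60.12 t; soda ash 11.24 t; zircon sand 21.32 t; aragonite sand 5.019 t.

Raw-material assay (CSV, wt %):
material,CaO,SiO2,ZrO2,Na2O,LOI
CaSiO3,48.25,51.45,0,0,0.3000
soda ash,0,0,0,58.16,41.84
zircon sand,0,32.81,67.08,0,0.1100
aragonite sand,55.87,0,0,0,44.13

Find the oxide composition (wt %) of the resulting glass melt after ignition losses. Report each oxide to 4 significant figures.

The whole derivation maintains full precision in all steps. Working values are printed, rounded to 4 significant digits, in the printout; each reported value is rounded exactly once. The derived quantities are recomputed in exact precision (LOI, yield, four oxide percentages, totals, glass mass) using the weight values per 90.58 t of glass, exactly as shown in the problem or the answer.
Mass of each oxide from the mix:
  CaO: 60.12·0.4825 + 5.019·0.5587 = 31.81 t
  SiO2: 60.12·0.5145 + 21.32·0.3281 = 37.93 t
  ZrO2: 21.32·0.6708 = 14.30 t
  Na2O: 11.24·0.5816 = 6.537 t
LOI: 60.12·0.003000 + 11.24·0.4184 + 21.32·0.001100 + 5.019·0.4413 = 7.122 t
Resulting glass, batch − LOI: 97.70 − 7.122 = 90.58 t (consistent with Σ oxide mass)
each oxide over glass, ×100, is wt %

Glass mass = 90.58 t (batch 97.70 − LOI 7.122).
Composition: CaO 35.12%, SiO2 41.87%, ZrO2 15.79%, Na2O 7.217%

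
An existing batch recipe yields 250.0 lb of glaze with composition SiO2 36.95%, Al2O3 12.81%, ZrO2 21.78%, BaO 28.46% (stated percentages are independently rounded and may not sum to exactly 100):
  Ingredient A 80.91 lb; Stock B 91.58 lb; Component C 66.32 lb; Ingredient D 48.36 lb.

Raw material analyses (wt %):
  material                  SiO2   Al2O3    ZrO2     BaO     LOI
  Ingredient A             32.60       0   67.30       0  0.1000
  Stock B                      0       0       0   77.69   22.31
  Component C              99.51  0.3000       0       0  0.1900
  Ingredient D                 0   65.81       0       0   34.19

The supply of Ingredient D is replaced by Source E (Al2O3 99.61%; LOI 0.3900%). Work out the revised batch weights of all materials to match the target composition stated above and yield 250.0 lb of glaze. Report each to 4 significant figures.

Revised batch per 250.0 lb glaze:
  Ingredient A: 80.91 lb
  Stock B: 91.58 lb
  Component C: 66.32 lb
  Source E: 31.95 lb
Total batch = 270.8 lb; LOI loss = 20.76 lb

Rounding to four significant digits governs each intermediate as displayed; all arithmetic holds full float precision from start to finish; a single rounding yields every reported result; derived quantities (the yield, the four compositions, ignition loss, totals, glass mass) are recomputed starting from the weights on 250.0 lb of glass at full float precision as they appear in the problem or the answer.
Target masses of each oxide per 250.0 lb glaze:
  SiO2: 36.95% × 250.0 = 92.38 lb
  Al2O3: 12.81% × 250.0 = 32.02 lb
  ZrO2: 21.78% × 250.0 = 54.45 lb
  BaO: 28.46% × 250.0 = 71.15 lb
Verifying the oxide balance with the batch weights as given, per the basis as stated (summed amounts equal target values modulo rounding of the values):
  SiO2: 80.91·0.3260 + 66.32·0.9951 = 92.37 lb (target 92.38 lb)
  Al2O3: 66.32·0.003000 + 31.95·0.9961 = 32.02 lb (target 32.02 lb)
  ZrO2: 80.91·0.6730 = 54.45 lb (target 54.45 lb)
  BaO: 91.58·0.7769 = 71.15 lb (target 71.15 lb)
Glass-mass sanity pass: whole batch net of LOI = 250.0 lb (oxide target masses add up to 250.0 lb; against the stated basis, 250.0 lb — differing by rounding only).
Total batch = Σ batch = 270.8 lb; the LOI term Σ batch·LOI equals 20.76 lb; glass ÷ batch gives a yield of 92.33%.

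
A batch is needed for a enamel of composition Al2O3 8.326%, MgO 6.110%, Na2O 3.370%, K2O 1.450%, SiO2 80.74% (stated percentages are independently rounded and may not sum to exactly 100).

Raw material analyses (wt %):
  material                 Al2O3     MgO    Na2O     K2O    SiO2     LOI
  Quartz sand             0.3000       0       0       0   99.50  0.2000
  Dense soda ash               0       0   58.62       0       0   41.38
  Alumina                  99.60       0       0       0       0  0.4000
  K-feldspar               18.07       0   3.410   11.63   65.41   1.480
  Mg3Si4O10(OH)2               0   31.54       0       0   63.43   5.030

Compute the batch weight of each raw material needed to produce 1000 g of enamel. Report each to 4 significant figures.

Batch per 1000 g enamel:
  Quartz sand: 606.0 g
  Dense soda ash: 50.24 g
  Alumina: 59.15 g
  K-feldspar: 124.7 g
  Mg3Si4O10(OH)2: 193.7 g
Total batch = 1034 g; LOI loss = 33.83 g; yield = 96.73%

Values along the way are displayed rounded to 4 significant figures when written out. The working math keeps full precision all the way through. A single rounding yields every reported number — all derived quantities, which include five oxide percentages, yield, glass mass, the totals, ignition loss, are rebuilt in full float precision, as written in problem or answer, from the batch weights for 1000 g of glass.
Per-oxide target masses for 1000 g enamel:
  Al2O3: 8.326% × 1000 = 83.26 g
  MgO: 6.110% × 1000 = 61.10 g
  Na2O: 3.370% × 1000 = 33.70 g
  K2O: 1.450% × 1000 = 14.50 g
  SiO2: 80.74% × 1000 = 807.4 g
Oxide-by-oxide audit per the reported batch figures, per the basis as stated (sums match the target masses up to rounding of the answer):
  Al2O3: 606.0·0.003000 + 59.15·0.9960 + 124.7·0.1807 = 83.26 g (target 83.26 g)
  MgO: 193.7·0.3154 = 61.09 g (target 61.10 g)
  Na2O: 50.24·0.5862 + 124.7·0.03410 = 33.70 g (target 33.70 g)
  K2O: 124.7·0.1163 = 14.50 g (target 14.50 g)
  SiO2: 606.0·0.9950 + 124.7·0.6541 + 193.7·0.6343 = 807.4 g (target 807.4 g)
Glass-mass bookkeeping: whole batch net of LOI = 1000 g (per-oxide target masses sum to 1000 g; the stated basis being 1000 g — deltas are rounding alone).
Adding the batch up: Σ batch = 1034 g; the LOI term Σ batch·LOI equals 33.83 g; yield: glass divided by total = 96.73%.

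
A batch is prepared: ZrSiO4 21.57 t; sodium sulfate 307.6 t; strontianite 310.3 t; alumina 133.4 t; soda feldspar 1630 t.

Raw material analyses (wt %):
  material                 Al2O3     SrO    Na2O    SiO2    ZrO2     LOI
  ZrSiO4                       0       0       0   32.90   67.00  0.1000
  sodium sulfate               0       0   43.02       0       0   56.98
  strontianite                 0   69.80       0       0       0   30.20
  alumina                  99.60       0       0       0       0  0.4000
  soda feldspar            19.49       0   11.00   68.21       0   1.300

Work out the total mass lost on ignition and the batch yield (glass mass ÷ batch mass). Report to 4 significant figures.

LOI loss = 290.7 t; glass = 2112 t; yield = 87.90%

Mid-chain values are displayed rounded to 4 significant figures within the worked lines; the working math keeps full float precision from start to finish; every reported result receives exactly one rounding — derived quantities, which include the yield, the totals, net glass mass, ignition loss, five oxide percentages, are carried in full float precision, as quoted within question or answer, using the weight values at 2112 t of glass.
Loss on ignition, line by line:
  ZrSiO4: 21.57 × 0.001000 = 0.02157 t
  sodium sulfate: 307.6 × 0.5698 = 175.3 t
  strontianite: 310.3 × 0.3020 = 93.71 t
  alumina: 133.4 × 0.004000 = 0.5336 t
  soda feldspar: 1630 × 0.01300 = 21.19 t
Total LOI = 290.7 t
Glass = batch − LOI = 2403 − 290.7 = 2112 t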